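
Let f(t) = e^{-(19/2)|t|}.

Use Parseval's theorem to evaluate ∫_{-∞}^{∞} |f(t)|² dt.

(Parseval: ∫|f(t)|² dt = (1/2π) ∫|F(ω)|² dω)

∫|f(t)|² dt = \frac{2}{19}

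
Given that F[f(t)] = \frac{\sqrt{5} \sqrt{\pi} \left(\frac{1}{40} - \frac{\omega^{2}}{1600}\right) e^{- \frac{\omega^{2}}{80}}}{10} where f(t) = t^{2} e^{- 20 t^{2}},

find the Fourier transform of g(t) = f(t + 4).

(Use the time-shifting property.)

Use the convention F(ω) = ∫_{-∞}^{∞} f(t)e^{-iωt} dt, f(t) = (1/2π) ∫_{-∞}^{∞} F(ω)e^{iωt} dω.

F[g](ω) = \frac{\sqrt{5} \sqrt{\pi} \left(40 - \omega^{2}\right) e^{\frac{\omega \left(- \omega + 320 i\right)}{80}}}{16000}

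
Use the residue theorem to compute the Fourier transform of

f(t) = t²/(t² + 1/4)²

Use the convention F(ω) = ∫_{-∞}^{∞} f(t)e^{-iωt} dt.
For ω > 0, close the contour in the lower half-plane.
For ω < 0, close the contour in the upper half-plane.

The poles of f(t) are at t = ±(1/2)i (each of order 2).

Let g(z) = f(z)e^{-iωz}; for large |z| the factor e^{-iωz} decays in the lower half-plane when ω > 0 and in the upper half-plane when ω < 0.

Case ω > 0 (lower half-plane, clockwise contour ⇒ F(ω) = -2πi·ΣRes):
  Res_{z = - \frac{i}{2}} g(z) = \frac{i \left(2 - \omega\right) e^{- \frac{\omega}{2}}}{4} (pole of order 2)
  F(ω) = -2πi·ΣRes = \frac{\pi \left(2 - \omega\right) e^{- \frac{\omega}{2}}}{2}

Case ω < 0 (upper half-plane, counterclockwise contour ⇒ F(ω) = +2πi·ΣRes):
  Res_{z = \frac{i}{2}} g(z) = \frac{i \left(- \omega - 2\right) e^{\frac{\omega}{2}}}{4} (pole of order 2)
  F(ω) = 2πi·ΣRes = \frac{\pi \left(\omega + 2\right) e^{\frac{\omega}{2}}}{2}

Both cases combine into a single formula in |ω|:

F(ω) = \frac{\pi \left(2 - \left|{\omega}\right|\right) e^{- \frac{\left|{\omega}\right|}{2}}}{2}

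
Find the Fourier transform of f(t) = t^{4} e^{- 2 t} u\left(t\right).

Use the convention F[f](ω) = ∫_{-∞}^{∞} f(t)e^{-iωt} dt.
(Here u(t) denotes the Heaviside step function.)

F(ω) = \frac{24}{\left(i \omega + 2\right)^{5}}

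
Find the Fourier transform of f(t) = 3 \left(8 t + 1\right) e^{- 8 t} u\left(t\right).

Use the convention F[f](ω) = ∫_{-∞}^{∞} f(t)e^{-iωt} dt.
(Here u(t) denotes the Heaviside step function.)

F(ω) = \frac{3 \left(- i \omega - 16\right)}{\omega^{2} - 16 i \omega - 64}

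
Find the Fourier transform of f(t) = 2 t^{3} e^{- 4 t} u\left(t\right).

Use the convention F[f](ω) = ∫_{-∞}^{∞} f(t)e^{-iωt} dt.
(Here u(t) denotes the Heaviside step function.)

F(ω) = \frac{12}{\left(i \omega + 4\right)^{4}}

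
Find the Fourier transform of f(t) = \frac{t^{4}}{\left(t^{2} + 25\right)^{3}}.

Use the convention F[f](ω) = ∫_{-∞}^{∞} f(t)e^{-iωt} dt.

F(ω) = \frac{\pi \left(25 \omega^{2} - 25 \left|{\omega}\right| + 3\right) e^{- 5 \left|{\omega}\right|}}{40}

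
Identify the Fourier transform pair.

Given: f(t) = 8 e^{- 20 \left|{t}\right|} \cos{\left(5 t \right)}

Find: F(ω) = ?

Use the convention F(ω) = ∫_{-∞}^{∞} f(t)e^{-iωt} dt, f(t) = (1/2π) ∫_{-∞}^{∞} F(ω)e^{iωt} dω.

F(ω) = \frac{320 \left(\omega^{2} + 425\right)}{\omega^{4} + 750 \omega^{2} + 180625}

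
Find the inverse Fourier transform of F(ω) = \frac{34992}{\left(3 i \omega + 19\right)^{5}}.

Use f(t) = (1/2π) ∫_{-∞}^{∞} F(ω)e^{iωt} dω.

f(t) = 6 t^{4} e^{- \frac{19 t}{3}} u\left(t\right)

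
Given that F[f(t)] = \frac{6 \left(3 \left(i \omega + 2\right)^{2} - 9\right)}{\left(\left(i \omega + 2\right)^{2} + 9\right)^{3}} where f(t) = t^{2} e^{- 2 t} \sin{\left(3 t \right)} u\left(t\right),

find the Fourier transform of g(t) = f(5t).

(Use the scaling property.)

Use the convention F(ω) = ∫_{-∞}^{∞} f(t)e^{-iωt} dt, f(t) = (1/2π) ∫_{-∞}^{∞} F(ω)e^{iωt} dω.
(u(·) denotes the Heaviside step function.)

F[g](ω) = \frac{2250 \left(\left(i \omega + 10\right)^{2} - 75\right)}{\left(\left(i \omega + 10\right)^{2} + 225\right)^{3}}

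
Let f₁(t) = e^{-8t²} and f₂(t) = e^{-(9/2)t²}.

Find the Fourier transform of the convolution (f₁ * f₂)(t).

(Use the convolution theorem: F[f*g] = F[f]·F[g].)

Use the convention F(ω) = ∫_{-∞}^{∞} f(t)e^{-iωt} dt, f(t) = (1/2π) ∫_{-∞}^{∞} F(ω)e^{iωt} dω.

F[f₁*f₂](ω) = \frac{\pi e^{- \frac{25 \omega^{2}}{288}}}{6}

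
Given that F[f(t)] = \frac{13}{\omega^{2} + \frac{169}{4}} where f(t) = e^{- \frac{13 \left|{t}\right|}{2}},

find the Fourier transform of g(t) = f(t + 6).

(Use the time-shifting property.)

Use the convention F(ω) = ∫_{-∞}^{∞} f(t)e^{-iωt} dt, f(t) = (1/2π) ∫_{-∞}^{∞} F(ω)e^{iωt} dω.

F[g](ω) = \frac{52 e^{6 i \omega}}{4 \omega^{2} + 169}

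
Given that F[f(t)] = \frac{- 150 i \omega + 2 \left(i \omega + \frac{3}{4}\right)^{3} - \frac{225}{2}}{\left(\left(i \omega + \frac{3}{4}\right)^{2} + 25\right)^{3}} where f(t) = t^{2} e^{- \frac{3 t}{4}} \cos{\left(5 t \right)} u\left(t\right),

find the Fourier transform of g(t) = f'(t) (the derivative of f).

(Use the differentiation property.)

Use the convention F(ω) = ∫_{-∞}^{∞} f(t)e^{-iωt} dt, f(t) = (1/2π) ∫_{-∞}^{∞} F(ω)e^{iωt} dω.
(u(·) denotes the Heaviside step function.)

F[g](ω) = - \frac{128 i \omega \left(4800 i \omega - \left(4 i \omega + 3\right)^{3} + 3600\right)}{\left(\left(4 i \omega + 3\right)^{2} + 400\right)^{3}}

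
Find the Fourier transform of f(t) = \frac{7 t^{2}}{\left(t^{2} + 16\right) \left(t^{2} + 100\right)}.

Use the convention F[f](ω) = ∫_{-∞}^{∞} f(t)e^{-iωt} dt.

F(ω) = \frac{\pi \left(5 - 2 e^{6 \left|{\omega}\right|}\right) e^{- 10 \left|{\omega}\right|}}{6}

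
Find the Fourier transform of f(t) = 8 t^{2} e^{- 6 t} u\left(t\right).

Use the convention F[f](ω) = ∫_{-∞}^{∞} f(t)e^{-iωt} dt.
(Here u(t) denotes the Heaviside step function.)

F(ω) = \frac{16}{\left(i \omega + 6\right)^{3}}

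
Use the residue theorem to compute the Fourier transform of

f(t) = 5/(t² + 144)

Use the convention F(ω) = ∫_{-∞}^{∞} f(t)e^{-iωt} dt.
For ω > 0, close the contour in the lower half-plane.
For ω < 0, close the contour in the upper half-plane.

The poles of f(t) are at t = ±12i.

Let g(z) = f(z)e^{-iωz}; for large |z| the factor e^{-iωz} decays in the lower half-plane when ω > 0 and in the upper half-plane when ω < 0.

Case ω > 0 (lower half-plane, clockwise contour ⇒ F(ω) = -2πi·ΣRes):
  Res_{z = - 12 i} g(z) = \frac{5 i e^{- 12 \omega}}{24}
  F(ω) = -2πi·ΣRes = \frac{5 \pi e^{- 12 \omega}}{12}

Case ω < 0 (upper half-plane, counterclockwise contour ⇒ F(ω) = +2πi·ΣRes):
  Res_{z = 12 i} g(z) = - \frac{5 i e^{12 \omega}}{24}
  F(ω) = 2πi·ΣRes = \frac{5 \pi e^{12 \omega}}{12}

Both cases combine into a single formula in |ω|:

F(ω) = \frac{5 \pi e^{- 12 \left|{\omega}\right|}}{12}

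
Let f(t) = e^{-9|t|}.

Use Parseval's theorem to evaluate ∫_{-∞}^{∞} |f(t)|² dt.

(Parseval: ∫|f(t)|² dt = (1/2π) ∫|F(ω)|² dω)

∫|f(t)|² dt = \frac{1}{9}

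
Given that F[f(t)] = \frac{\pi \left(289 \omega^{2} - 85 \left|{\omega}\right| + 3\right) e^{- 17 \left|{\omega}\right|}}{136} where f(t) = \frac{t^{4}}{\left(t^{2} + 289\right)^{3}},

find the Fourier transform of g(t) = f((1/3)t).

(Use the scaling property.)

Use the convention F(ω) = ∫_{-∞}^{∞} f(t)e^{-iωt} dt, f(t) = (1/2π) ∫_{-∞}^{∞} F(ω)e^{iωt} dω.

F[g](ω) = \frac{9 \pi \left(867 \omega^{2} - 85 \left|{\omega}\right| + 1\right) e^{- 51 \left|{\omega}\right|}}{136}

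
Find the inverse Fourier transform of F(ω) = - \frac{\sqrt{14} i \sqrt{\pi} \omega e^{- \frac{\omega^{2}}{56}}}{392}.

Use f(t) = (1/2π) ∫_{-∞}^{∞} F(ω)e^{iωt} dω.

f(t) = t e^{- 14 t^{2}}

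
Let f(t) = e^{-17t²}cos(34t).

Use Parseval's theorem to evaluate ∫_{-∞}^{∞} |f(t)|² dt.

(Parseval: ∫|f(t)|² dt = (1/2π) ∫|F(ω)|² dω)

∫|f(t)|² dt = \frac{\sqrt{34} \sqrt{\pi} \left(1 + e^{34}\right)}{68 e^{34}}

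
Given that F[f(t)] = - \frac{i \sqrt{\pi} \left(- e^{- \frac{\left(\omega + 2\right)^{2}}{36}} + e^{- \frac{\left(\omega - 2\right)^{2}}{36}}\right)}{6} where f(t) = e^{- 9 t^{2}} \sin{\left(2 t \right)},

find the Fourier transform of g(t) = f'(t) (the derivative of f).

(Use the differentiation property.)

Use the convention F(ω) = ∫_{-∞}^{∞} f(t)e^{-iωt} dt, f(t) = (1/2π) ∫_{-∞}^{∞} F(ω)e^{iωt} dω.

F[g](ω) = \frac{\sqrt{\pi} \omega \left(e^{\frac{2 \omega}{9}} - 1\right) e^{- \frac{\omega^{2}}{36} - \frac{\omega}{9} - \frac{1}{9}}}{6}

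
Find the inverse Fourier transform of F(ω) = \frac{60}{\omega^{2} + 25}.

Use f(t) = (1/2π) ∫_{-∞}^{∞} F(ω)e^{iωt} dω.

f(t) = 6 e^{- 5 \left|{t}\right|}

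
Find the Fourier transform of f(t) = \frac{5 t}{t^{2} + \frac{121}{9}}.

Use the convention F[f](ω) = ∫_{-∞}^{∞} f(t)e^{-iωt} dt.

F(ω) = - 5 i \pi e^{- \frac{11 \left|{\omega}\right|}{3}} \operatorname{sign}{\left(\omega \right)}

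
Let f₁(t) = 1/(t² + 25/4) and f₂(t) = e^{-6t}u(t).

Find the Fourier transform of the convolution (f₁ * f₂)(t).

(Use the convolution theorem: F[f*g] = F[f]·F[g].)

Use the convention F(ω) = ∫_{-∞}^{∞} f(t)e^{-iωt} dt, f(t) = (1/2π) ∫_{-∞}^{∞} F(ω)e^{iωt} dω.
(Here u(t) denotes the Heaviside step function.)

F[f₁*f₂](ω) = \frac{2 \pi e^{- \frac{5 \left|{\omega}\right|}{2}}}{5 \left(i \omega + 6\right)}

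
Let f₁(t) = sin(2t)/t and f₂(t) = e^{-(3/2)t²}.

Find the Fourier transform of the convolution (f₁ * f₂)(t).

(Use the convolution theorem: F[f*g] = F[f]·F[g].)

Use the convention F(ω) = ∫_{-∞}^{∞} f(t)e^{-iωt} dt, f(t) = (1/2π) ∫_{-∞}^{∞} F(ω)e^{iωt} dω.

F[f₁*f₂](ω) = \begin{cases} \frac{\sqrt{6} \pi^{\frac{3}{2}} e^{- \frac{\omega^{2}}{6}}}{3} & \text{for}\: \omega > -2 \wedge \omega < 2 \\0 & \text{otherwise} \end{cases}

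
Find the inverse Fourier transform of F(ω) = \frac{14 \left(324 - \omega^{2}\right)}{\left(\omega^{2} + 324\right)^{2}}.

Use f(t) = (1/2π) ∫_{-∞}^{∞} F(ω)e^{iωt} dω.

f(t) = 7 e^{- 18 \left|{t}\right|} \left|{t}\right|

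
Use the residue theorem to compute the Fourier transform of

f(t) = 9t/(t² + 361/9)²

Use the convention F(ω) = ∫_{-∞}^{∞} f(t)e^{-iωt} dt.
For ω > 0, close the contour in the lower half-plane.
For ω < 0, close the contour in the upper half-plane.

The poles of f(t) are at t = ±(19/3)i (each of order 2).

Let g(z) = f(z)e^{-iωz}; for large |z| the factor e^{-iωz} decays in the lower half-plane when ω > 0 and in the upper half-plane when ω < 0.

Case ω > 0 (lower half-plane, clockwise contour ⇒ F(ω) = -2πi·ΣRes):
  Res_{z = - \frac{19 i}{3}} g(z) = \frac{27 \omega e^{- \frac{19 \omega}{3}}}{76} (pole of order 2)
  F(ω) = -2πi·ΣRes = - \frac{27 i \pi \omega e^{- \frac{19 \omega}{3}}}{38}

Case ω < 0 (upper half-plane, counterclockwise contour ⇒ F(ω) = +2πi·ΣRes):
  Res_{z = \frac{19 i}{3}} g(z) = - \frac{27 \omega e^{\frac{19 \omega}{3}}}{76} (pole of order 2)
  F(ω) = 2πi·ΣRes = - \frac{27 i \pi \omega e^{\frac{19 \omega}{3}}}{38}

Both cases combine into a single formula in |ω|:

F(ω) = - \frac{27 i \pi \omega e^{- \frac{19 \left|{\omega}\right|}{3}}}{38}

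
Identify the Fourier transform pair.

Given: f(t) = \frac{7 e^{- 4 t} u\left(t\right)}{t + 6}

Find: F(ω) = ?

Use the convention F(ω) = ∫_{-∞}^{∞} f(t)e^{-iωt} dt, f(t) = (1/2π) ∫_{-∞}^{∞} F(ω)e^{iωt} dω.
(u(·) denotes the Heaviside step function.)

F(ω) = 7 e^{6 i \omega + 24} \operatorname{E}_{1}\left(6 i \omega + 24\right)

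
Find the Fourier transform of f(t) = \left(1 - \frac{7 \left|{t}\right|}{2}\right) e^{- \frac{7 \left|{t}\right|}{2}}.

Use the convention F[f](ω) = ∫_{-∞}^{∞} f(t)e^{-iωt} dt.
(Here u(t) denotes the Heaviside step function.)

F(ω) = \frac{224 \omega^{2}}{\left(4 \omega^{2} + 49\right)^{2}}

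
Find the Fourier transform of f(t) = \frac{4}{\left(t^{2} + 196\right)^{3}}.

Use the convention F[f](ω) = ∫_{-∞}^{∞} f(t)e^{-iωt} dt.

F(ω) = \frac{\pi \left(196 \omega^{2} + 42 \left|{\omega}\right| + 3\right) e^{- 14 \left|{\omega}\right|}}{1075648}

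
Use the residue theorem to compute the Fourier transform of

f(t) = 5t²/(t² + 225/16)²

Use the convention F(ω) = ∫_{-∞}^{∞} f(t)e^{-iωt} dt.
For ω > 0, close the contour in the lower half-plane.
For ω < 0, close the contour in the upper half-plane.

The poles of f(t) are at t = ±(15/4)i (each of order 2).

Let g(z) = f(z)e^{-iωz}; for large |z| the factor e^{-iωz} decays in the lower half-plane when ω > 0 and in the upper half-plane when ω < 0.

Case ω > 0 (lower half-plane, clockwise contour ⇒ F(ω) = -2πi·ΣRes):
  Res_{z = - \frac{15 i}{4}} g(z) = \frac{i \left(4 - 15 \omega\right) e^{- \frac{15 \omega}{4}}}{12} (pole of order 2)
  F(ω) = -2πi·ΣRes = \frac{\pi \left(4 - 15 \omega\right) e^{- \frac{15 \omega}{4}}}{6}

Case ω < 0 (upper half-plane, counterclockwise contour ⇒ F(ω) = +2πi·ΣRes):
  Res_{z = \frac{15 i}{4}} g(z) = \frac{i \left(- 15 \omega - 4\right) e^{\frac{15 \omega}{4}}}{12} (pole of order 2)
  F(ω) = 2πi·ΣRes = \frac{\pi \left(15 \omega + 4\right) e^{\frac{15 \omega}{4}}}{6}

Both cases combine into a single formula in |ω|:

F(ω) = \frac{\pi \left(4 - 15 \left|{\omega}\right|\right) e^{- \frac{15 \left|{\omega}\right|}{4}}}{6}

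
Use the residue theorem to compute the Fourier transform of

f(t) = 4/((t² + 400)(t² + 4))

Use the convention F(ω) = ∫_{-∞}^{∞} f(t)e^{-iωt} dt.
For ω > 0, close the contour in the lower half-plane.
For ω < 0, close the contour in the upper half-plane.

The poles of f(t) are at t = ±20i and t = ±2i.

Let g(z) = f(z)e^{-iωz}; for large |z| the factor e^{-iωz} decays in the lower half-plane when ω > 0 and in the upper half-plane when ω < 0.

Case ω > 0 (lower half-plane, clockwise contour ⇒ F(ω) = -2πi·ΣRes):
  Res_{z = - 20 i} g(z) = - \frac{i e^{- 20 \omega}}{3960}
  Res_{z = - 2 i} g(z) = \frac{i e^{- 2 \omega}}{396}
  F(ω) = -2πi·ΣRes = \frac{\pi \left(10 e^{18 \omega} - 1\right) e^{- 20 \omega}}{1980}

Case ω < 0 (upper half-plane, counterclockwise contour ⇒ F(ω) = +2πi·ΣRes):
  Res_{z = 20 i} g(z) = \frac{i e^{20 \omega}}{3960}
  Res_{z = 2 i} g(z) = - \frac{i e^{2 \omega}}{396}
  F(ω) = 2πi·ΣRes = \frac{\pi \left(10 - e^{18 \omega}\right) e^{2 \omega}}{1980}

Both cases combine into a single formula in |ω|:

F(ω) = \frac{\pi \left(10 e^{18 \left|{\omega}\right|} - 1\right) e^{- 20 \left|{\omega}\right|}}{1980}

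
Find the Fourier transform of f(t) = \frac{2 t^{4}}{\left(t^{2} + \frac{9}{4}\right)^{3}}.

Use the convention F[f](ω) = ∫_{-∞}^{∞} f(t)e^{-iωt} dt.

F(ω) = \frac{\pi \left(3 \omega^{2} - 10 \left|{\omega}\right| + 4\right) e^{- \frac{3 \left|{\omega}\right|}{2}}}{8}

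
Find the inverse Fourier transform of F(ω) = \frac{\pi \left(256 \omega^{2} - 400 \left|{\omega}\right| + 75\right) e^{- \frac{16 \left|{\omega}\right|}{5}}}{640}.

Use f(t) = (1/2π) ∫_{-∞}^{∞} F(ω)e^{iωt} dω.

f(t) = \frac{t^{4}}{\left(t^{2} + \frac{256}{25}\right)^{3}}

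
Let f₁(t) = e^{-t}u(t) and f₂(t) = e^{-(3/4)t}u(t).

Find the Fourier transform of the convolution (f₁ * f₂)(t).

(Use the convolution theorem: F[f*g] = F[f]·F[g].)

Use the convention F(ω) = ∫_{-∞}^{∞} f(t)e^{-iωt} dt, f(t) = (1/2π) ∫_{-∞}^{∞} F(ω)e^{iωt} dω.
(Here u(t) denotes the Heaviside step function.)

F[f₁*f₂](ω) = \frac{4}{\left(i \omega + 1\right) \left(4 i \omega + 3\right)}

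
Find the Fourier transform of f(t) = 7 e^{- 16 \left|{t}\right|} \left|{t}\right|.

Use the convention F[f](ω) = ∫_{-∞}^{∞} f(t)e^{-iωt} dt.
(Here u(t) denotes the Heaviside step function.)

F(ω) = \frac{14 \left(256 - \omega^{2}\right)}{\left(\omega^{2} + 256\right)^{2}}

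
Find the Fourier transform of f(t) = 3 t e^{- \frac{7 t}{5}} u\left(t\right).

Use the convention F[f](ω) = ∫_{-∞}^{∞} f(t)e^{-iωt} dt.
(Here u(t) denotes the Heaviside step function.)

F(ω) = \frac{75}{\left(5 i \omega + 7\right)^{2}}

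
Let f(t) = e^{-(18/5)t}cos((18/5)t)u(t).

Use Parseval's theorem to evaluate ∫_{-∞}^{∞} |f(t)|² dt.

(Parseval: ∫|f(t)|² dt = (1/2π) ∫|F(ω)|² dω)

∫|f(t)|² dt = \frac{5}{48}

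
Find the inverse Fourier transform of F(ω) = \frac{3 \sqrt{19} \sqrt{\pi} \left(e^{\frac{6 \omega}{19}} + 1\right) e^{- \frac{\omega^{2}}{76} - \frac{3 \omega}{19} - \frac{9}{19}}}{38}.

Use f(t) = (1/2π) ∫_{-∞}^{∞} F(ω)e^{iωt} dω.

f(t) = 3 e^{- 19 t^{2}} \cos{\left(6 t \right)}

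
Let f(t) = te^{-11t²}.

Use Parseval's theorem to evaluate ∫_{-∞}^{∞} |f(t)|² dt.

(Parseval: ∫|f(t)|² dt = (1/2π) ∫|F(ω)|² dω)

∫|f(t)|² dt = \frac{\sqrt{22} \sqrt{\pi}}{968}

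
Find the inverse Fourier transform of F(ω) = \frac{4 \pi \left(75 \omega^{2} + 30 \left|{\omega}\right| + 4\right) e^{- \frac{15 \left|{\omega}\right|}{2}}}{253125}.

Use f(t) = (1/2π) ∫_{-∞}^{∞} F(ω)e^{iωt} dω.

f(t) = \frac{4}{\left(t^{2} + \frac{225}{4}\right)^{3}}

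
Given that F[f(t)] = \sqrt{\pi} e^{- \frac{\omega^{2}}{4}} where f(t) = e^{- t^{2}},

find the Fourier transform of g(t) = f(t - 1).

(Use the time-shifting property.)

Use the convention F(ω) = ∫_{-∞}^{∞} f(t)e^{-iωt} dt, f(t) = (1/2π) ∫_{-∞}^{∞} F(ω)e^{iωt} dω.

F[g](ω) = \sqrt{\pi} e^{- \omega \left(\frac{\omega}{4} + i\right)}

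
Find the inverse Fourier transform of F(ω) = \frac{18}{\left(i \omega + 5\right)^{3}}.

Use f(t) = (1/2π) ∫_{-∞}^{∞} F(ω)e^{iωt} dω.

f(t) = 9 t^{2} e^{- 5 t} u\left(t\right)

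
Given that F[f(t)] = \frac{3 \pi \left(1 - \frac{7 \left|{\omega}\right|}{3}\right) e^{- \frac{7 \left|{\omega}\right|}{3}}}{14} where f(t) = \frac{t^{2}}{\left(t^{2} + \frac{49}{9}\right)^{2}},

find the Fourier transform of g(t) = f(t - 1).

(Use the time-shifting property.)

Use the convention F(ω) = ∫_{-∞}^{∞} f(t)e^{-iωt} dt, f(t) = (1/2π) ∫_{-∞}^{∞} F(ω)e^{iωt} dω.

F[g](ω) = \frac{\pi \left(3 - 7 \left|{\omega}\right|\right) e^{- i \omega - \frac{7 \left|{\omega}\right|}{3}}}{14}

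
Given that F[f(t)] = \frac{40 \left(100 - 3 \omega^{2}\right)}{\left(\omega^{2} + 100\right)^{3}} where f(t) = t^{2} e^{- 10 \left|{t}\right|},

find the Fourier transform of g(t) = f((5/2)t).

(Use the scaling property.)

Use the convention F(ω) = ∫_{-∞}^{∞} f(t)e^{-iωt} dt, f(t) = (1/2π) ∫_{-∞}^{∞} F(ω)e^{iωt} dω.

F[g](ω) = \frac{625 \left(625 - 3 \omega^{2}\right)}{\left(\omega^{2} + 625\right)^{3}}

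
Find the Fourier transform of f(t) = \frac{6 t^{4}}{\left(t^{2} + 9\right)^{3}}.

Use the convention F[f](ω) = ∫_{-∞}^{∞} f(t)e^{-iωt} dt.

F(ω) = \frac{3 \pi \left(3 \omega^{2} - 5 \left|{\omega}\right| + 1\right) e^{- 3 \left|{\omega}\right|}}{4}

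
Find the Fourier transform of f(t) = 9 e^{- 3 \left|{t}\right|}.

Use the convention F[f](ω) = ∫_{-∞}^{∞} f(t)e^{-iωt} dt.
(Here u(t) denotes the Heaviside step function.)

F(ω) = \frac{54}{\omega^{2} + 9}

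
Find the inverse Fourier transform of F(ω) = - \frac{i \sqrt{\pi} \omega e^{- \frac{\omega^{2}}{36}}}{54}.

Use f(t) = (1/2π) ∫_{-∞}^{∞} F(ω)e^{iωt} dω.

f(t) = t e^{- 9 t^{2}}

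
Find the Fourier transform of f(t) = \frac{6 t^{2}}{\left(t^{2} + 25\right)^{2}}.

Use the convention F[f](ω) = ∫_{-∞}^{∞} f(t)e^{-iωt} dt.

F(ω) = \frac{3 \pi \left(1 - 5 \left|{\omega}\right|\right) e^{- 5 \left|{\omega}\right|}}{5}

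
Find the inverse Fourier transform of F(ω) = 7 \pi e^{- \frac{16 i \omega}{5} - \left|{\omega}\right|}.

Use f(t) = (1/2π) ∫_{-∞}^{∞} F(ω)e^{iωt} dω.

f(t) = \frac{7}{\left(t - \frac{16}{5}\right)^{2} + 1}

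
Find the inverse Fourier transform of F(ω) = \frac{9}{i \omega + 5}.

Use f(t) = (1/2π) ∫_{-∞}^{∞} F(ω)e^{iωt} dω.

f(t) = 9 e^{- 5 t} u\left(t\right)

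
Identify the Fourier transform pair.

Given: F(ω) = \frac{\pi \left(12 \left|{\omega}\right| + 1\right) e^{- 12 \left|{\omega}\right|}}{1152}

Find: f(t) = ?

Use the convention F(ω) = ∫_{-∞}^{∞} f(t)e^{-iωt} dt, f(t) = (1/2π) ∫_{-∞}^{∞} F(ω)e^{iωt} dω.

f(t) = \frac{3}{\left(t^{2} + 144\right)^{2}}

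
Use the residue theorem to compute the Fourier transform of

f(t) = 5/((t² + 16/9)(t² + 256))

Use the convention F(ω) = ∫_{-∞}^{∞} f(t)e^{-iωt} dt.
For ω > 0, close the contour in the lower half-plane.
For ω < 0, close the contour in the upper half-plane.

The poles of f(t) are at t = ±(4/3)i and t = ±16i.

Let g(z) = f(z)e^{-iωz}; for large |z| the factor e^{-iωz} decays in the lower half-plane when ω > 0 and in the upper half-plane when ω < 0.

Case ω > 0 (lower half-plane, clockwise contour ⇒ F(ω) = -2πi·ΣRes):
  Res_{z = - \frac{4 i}{3}} g(z) = \frac{135 i e^{- \frac{4 \omega}{3}}}{18304}
  Res_{z = - 16 i} g(z) = - \frac{45 i e^{- 16 \omega}}{73216}
  F(ω) = -2πi·ΣRes = - \frac{45 \pi e^{- 16 \omega}}{36608} + \frac{135 \pi e^{- \frac{4 \omega}{3}}}{9152}

Case ω < 0 (upper half-plane, counterclockwise contour ⇒ F(ω) = +2πi·ΣRes):
  Res_{z = \frac{4 i}{3}} g(z) = - \frac{135 i e^{\frac{4 \omega}{3}}}{18304}
  Res_{z = 16 i} g(z) = \frac{45 i e^{16 \omega}}{73216}
  F(ω) = 2πi·ΣRes = \frac{45 \pi \left(12 e^{\frac{4 \omega}{3}} - e^{16 \omega}\right)}{36608}

Both cases combine into a single formula in |ω|:

F(ω) = - \frac{45 \pi e^{- 16 \left|{\omega}\right|}}{36608} + \frac{135 \pi e^{- \frac{4 \left|{\omega}\right|}{3}}}{9152}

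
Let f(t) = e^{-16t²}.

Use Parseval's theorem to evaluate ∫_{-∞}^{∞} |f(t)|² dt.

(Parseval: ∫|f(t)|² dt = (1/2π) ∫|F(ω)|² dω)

∫|f(t)|² dt = \frac{\sqrt{2} \sqrt{\pi}}{8}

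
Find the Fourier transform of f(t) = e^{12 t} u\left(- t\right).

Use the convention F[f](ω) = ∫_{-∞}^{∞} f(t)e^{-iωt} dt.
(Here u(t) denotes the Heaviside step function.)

F(ω) = \frac{i}{\omega + 12 i}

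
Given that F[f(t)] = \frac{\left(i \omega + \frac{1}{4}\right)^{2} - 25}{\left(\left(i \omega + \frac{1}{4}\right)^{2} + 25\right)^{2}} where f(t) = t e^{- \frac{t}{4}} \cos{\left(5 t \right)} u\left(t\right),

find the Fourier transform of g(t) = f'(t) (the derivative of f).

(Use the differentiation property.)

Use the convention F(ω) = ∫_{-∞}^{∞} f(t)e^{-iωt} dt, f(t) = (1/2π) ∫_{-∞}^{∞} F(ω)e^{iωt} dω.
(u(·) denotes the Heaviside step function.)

F[g](ω) = \frac{16 i \omega \left(\left(4 i \omega + 1\right)^{2} - 400\right)}{\left(\left(4 i \omega + 1\right)^{2} + 400\right)^{2}}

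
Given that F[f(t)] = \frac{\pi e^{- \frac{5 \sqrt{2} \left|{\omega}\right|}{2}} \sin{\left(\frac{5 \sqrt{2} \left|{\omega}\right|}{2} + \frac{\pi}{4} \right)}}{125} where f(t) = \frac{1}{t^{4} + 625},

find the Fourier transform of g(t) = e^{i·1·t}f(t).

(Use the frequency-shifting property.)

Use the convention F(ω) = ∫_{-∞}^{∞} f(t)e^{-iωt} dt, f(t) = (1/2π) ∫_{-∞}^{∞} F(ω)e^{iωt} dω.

F[g](ω) = \frac{\pi e^{- \frac{5 \sqrt{2} \left|{\omega - 1}\right|}{2}} \sin{\left(\frac{5 \sqrt{2} \left|{\omega - 1}\right|}{2} + \frac{\pi}{4} \right)}}{125}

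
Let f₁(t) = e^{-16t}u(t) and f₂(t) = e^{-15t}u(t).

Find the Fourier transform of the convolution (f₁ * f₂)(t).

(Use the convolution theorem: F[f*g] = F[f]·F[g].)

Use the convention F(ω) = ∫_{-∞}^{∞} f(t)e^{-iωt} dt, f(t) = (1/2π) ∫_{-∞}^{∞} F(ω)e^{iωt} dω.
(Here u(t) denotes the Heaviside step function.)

F[f₁*f₂](ω) = \frac{1}{\left(i \omega + 15\right) \left(i \omega + 16\right)}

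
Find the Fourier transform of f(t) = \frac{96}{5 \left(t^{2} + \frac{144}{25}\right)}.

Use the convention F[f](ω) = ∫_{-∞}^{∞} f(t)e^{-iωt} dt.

F(ω) = 8 \pi e^{- \frac{12 \left|{\omega}\right|}{5}}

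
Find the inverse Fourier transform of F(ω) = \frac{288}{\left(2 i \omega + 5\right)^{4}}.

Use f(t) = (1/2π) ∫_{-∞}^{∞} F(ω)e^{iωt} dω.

f(t) = 3 t^{3} e^{- \frac{5 t}{2}} u\left(t\right)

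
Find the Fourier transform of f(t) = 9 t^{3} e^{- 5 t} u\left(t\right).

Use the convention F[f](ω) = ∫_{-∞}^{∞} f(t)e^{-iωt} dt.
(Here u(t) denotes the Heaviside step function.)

F(ω) = \frac{54}{\left(i \omega + 5\right)^{4}}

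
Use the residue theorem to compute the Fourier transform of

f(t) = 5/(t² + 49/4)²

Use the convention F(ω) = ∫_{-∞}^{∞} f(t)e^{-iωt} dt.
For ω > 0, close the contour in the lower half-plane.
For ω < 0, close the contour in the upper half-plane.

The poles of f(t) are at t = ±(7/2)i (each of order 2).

Let g(z) = f(z)e^{-iωz}; for large |z| the factor e^{-iωz} decays in the lower half-plane when ω > 0 and in the upper half-plane when ω < 0.

Case ω > 0 (lower half-plane, clockwise contour ⇒ F(ω) = -2πi·ΣRes):
  Res_{z = - \frac{7 i}{2}} g(z) = \frac{5 i \left(7 \omega + 2\right) e^{- \frac{7 \omega}{2}}}{343} (pole of order 2)
  F(ω) = -2πi·ΣRes = \frac{10 \pi \left(7 \omega + 2\right) e^{- \frac{7 \omega}{2}}}{343}

Case ω < 0 (upper half-plane, counterclockwise contour ⇒ F(ω) = +2πi·ΣRes):
  Res_{z = \frac{7 i}{2}} g(z) = \frac{5 i \left(7 \omega - 2\right) e^{\frac{7 \omega}{2}}}{343} (pole of order 2)
  F(ω) = 2πi·ΣRes = \frac{10 \pi \left(2 - 7 \omega\right) e^{\frac{7 \omega}{2}}}{343}

Both cases combine into a single formula in |ω|:

F(ω) = \frac{10 \pi \left(7 \left|{\omega}\right| + 2\right) e^{- \frac{7 \left|{\omega}\right|}{2}}}{343}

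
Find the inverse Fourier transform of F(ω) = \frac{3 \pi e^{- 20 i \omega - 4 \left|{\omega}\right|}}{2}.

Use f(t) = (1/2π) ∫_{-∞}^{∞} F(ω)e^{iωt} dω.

f(t) = \frac{6}{\left(t - 20\right)^{2} + 16}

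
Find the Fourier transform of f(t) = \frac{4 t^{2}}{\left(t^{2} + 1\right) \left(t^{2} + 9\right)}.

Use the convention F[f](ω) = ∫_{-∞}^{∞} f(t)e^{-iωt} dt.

F(ω) = \frac{\pi \left(3 - e^{2 \left|{\omega}\right|}\right) e^{- 3 \left|{\omega}\right|}}{2}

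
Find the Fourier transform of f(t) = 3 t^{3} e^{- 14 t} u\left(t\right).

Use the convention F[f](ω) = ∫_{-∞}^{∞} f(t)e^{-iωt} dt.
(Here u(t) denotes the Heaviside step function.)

F(ω) = \frac{18}{\left(i \omega + 14\right)^{4}}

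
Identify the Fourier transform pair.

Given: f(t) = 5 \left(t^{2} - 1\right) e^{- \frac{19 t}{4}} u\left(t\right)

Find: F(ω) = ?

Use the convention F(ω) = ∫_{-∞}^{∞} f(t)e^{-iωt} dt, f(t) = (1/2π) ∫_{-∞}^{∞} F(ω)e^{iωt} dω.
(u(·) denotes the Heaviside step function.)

F(ω) = \frac{20 \left(128 i \omega - \left(4 i \omega + 19\right)^{3} + 608\right)}{\left(4 i \omega + 19\right)^{4}}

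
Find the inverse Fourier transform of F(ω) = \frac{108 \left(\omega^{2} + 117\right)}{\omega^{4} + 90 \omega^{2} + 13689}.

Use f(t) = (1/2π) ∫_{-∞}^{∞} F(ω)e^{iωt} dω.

f(t) = 6 e^{- 9 \left|{t}\right|} \cos{\left(6 \left|{t}\right| \right)}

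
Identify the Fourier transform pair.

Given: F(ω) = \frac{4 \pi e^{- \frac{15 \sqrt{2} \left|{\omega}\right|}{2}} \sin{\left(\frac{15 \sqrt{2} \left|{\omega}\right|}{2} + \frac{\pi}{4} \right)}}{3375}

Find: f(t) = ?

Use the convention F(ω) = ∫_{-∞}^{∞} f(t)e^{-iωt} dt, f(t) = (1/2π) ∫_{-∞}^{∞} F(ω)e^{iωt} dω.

f(t) = \frac{4}{t^{4} + 50625}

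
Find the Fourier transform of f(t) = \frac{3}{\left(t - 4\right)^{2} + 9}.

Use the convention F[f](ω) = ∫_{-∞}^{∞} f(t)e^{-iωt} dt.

F(ω) = \pi e^{- 4 i \omega - 3 \left|{\omega}\right|}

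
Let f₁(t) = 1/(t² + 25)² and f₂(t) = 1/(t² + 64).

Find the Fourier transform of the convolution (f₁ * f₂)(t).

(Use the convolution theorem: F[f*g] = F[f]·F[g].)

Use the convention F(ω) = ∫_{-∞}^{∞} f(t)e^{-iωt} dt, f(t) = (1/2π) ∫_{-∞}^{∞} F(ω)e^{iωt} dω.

F[f₁*f₂](ω) = \frac{\pi^{2} \left(5 \left|{\omega}\right| + 1\right) e^{- 13 \left|{\omega}\right|}}{2000}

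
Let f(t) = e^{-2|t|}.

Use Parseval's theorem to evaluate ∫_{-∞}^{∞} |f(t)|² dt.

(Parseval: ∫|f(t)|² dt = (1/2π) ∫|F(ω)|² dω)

∫|f(t)|² dt = \frac{1}{2}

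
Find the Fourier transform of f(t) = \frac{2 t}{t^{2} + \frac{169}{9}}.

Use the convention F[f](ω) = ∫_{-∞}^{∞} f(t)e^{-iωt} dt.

F(ω) = - 2 i \pi e^{- \frac{13 \left|{\omega}\right|}{3}} \operatorname{sign}{\left(\omega \right)}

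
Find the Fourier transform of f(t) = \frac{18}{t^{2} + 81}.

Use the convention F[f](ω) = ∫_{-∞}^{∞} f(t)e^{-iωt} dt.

F(ω) = 2 \pi e^{- 9 \left|{\omega}\right|}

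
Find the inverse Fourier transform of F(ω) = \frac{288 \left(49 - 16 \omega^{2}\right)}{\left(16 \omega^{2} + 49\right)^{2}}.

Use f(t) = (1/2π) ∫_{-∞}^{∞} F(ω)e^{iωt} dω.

f(t) = 9 e^{- \frac{7 \left|{t}\right|}{4}} \left|{t}\right|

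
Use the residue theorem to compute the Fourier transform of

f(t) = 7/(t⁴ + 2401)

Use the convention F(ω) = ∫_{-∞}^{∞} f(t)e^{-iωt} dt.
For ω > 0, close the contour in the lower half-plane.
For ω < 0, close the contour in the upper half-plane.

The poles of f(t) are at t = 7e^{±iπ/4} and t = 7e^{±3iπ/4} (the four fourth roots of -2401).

Let g(z) = f(z)e^{-iωz}; for large |z| the factor e^{-iωz} decays in the lower half-plane when ω > 0 and in the upper half-plane when ω < 0.

Case ω > 0 (lower half-plane, clockwise contour ⇒ F(ω) = -2πi·ΣRes):
  Res_{z = - \frac{7 \sqrt{2}}{2} - \frac{7 \sqrt{2} i}{2}} g(z) = \frac{\sqrt{2} i \left(1 - i\right) e^{\frac{7 \sqrt{2} \omega \left(-1 + i\right)}{2}}}{392}
  Res_{z = \frac{7 \sqrt{2}}{2} - \frac{7 \sqrt{2} i}{2}} g(z) = \frac{\sqrt{2} i \left(1 + i\right) e^{- \frac{7 \sqrt{2} \omega \left(1 + i\right)}{2}}}{392}
  F(ω) = -2πi·ΣRes = \frac{\sqrt{2} \pi \left(1 - i\right) \left(e^{7 \sqrt{2} i \omega} + i\right) e^{- \frac{7 \sqrt{2} \omega \left(1 + i\right)}{2}}}{196} = \frac{\pi e^{- \frac{7 \sqrt{2} \omega}{2}} \sin{\left(\frac{7 \sqrt{2} \omega}{2} + \frac{\pi}{4} \right)}}{49}

Case ω < 0 (upper half-plane, counterclockwise contour ⇒ F(ω) = +2πi·ΣRes):
  Res_{z = \frac{7 \sqrt{2}}{2} + \frac{7 \sqrt{2} i}{2}} g(z) = \frac{\sqrt{2} i \left(-1 + i\right) e^{\frac{7 \sqrt{2} \omega \left(1 - i\right)}{2}}}{392}
  Res_{z = - \frac{7 \sqrt{2}}{2} + \frac{7 \sqrt{2} i}{2}} g(z) = \frac{\sqrt{2} \left(1 - i\right) e^{\frac{7 \sqrt{2} \omega \left(1 + i\right)}{2}}}{392}
  F(ω) = 2πi·ΣRes = - \frac{\sqrt{2} i \pi \left(i \left(1 - i\right) e^{\frac{7 \sqrt{2} \omega \left(1 - i\right)}{2}} - \left(1 - i\right) e^{\frac{7 \sqrt{2} \omega \left(1 + i\right)}{2}}\right)}{196} = \frac{\pi e^{\frac{7 \sqrt{2} \omega}{2}} \cos{\left(\frac{7 \sqrt{2} \omega}{2} + \frac{\pi}{4} \right)}}{49}

Both cases combine into a single formula in |ω|:

F(ω) = \frac{\pi e^{- \frac{7 \sqrt{2} \left|{\omega}\right|}{2}} \sin{\left(\frac{7 \sqrt{2} \left|{\omega}\right|}{2} + \frac{\pi}{4} \right)}}{49}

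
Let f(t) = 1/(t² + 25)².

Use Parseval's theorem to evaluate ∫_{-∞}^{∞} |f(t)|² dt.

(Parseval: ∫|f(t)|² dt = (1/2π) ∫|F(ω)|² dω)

∫|f(t)|² dt = \frac{\pi}{250000}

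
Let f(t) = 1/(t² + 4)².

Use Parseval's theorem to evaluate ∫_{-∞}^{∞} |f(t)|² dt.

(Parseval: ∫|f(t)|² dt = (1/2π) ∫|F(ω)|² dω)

∫|f(t)|² dt = \frac{5 \pi}{2048}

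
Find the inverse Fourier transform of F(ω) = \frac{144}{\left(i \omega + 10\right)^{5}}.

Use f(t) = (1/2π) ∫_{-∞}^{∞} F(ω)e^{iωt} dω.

f(t) = 6 t^{4} e^{- 10 t} u\left(t\right)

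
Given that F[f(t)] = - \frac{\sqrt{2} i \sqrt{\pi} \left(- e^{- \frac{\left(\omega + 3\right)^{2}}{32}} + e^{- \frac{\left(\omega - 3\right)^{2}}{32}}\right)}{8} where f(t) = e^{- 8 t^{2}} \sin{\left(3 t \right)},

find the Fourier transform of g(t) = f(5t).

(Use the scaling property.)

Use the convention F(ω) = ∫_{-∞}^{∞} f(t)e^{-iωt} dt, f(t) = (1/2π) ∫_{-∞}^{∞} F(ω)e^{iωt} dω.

F[g](ω) = \frac{\sqrt{2} i \sqrt{\pi} \left(1 - e^{\frac{3 \omega}{40}}\right) e^{- \frac{\omega^{2}}{800} - \frac{3 \omega}{80} - \frac{9}{32}}}{40}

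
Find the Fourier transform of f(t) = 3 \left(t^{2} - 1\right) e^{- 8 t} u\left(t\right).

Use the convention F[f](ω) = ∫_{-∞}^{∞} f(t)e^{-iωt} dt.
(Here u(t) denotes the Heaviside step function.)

F(ω) = \frac{3 \left(2 i \omega - \left(i \omega + 8\right)^{3} + 16\right)}{\left(i \omega + 8\right)^{4}}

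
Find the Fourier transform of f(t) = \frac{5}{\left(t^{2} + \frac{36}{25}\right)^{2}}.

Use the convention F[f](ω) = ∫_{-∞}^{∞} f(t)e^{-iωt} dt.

F(ω) = \frac{125 \pi \left(6 \left|{\omega}\right| + 5\right) e^{- \frac{6 \left|{\omega}\right|}{5}}}{432}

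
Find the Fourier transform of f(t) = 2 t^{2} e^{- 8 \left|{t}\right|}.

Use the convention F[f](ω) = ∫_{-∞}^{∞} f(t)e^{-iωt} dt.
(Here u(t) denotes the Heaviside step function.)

F(ω) = \frac{64 \left(64 - 3 \omega^{2}\right)}{\left(\omega^{2} + 64\right)^{3}}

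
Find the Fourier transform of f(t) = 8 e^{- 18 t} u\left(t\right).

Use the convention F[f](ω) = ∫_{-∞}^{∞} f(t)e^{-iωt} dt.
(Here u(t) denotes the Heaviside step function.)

F(ω) = \frac{8}{i \omega + 18}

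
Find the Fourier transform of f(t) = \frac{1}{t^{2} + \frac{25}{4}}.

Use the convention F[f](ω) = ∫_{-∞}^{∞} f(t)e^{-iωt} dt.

F(ω) = \frac{2 \pi e^{- \frac{5 \left|{\omega}\right|}{2}}}{5}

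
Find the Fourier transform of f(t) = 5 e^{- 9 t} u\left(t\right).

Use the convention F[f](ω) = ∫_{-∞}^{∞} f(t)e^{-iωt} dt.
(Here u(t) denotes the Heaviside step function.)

F(ω) = \frac{5}{i \omega + 9}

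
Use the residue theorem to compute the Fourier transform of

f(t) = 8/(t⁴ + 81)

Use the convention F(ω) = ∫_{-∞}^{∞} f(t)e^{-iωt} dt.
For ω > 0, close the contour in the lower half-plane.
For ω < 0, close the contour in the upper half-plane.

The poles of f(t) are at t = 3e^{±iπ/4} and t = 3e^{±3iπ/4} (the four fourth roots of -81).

Let g(z) = f(z)e^{-iωz}; for large |z| the factor e^{-iωz} decays in the lower half-plane when ω > 0 and in the upper half-plane when ω < 0.

Case ω > 0 (lower half-plane, clockwise contour ⇒ F(ω) = -2πi·ΣRes):
  Res_{z = - \frac{3 \sqrt{2}}{2} - \frac{3 \sqrt{2} i}{2}} g(z) = \frac{\sqrt{2} \left(1 + i\right) e^{\frac{3 \sqrt{2} \omega \left(-1 + i\right)}{2}}}{27}
  Res_{z = \frac{3 \sqrt{2}}{2} - \frac{3 \sqrt{2} i}{2}} g(z) = \frac{\sqrt{2} \left(-1 + i\right) e^{- \frac{3 \sqrt{2} \omega \left(1 + i\right)}{2}}}{27}
  F(ω) = -2πi·ΣRes = \frac{2 \sqrt{2} \pi \left(\left(1 - i\right) e^{3 \sqrt{2} i \omega} + 1 + i\right) e^{- \frac{3 \sqrt{2} \omega \left(1 + i\right)}{2}}}{27} = \frac{8 \pi e^{- \frac{3 \sqrt{2} \omega}{2}} \sin{\left(\frac{3 \sqrt{2} \omega}{2} + \frac{\pi}{4} \right)}}{27}

Case ω < 0 (upper half-plane, counterclockwise contour ⇒ F(ω) = +2πi·ΣRes):
  Res_{z = \frac{3 \sqrt{2}}{2} + \frac{3 \sqrt{2} i}{2}} g(z) = - \frac{\sqrt{2} \left(1 + i\right) e^{\frac{3 \sqrt{2} \omega \left(1 - i\right)}{2}}}{27}
  Res_{z = - \frac{3 \sqrt{2}}{2} + \frac{3 \sqrt{2} i}{2}} g(z) = \frac{\sqrt{2} \left(1 - i\right) e^{\frac{3 \sqrt{2} \omega \left(1 + i\right)}{2}}}{27}
  F(ω) = 2πi·ΣRes = - \frac{2 \sqrt{2} i \pi \left(\left(1 + i\right) e^{\frac{3 \sqrt{2} \omega \left(1 - i\right)}{2}} - \left(1 - i\right) e^{\frac{3 \sqrt{2} \omega \left(1 + i\right)}{2}}\right)}{27} = \frac{8 \pi e^{\frac{3 \sqrt{2} \omega}{2}} \cos{\left(\frac{3 \sqrt{2} \omega}{2} + \frac{\pi}{4} \right)}}{27}

Both cases combine into a single formula in |ω|:

F(ω) = \frac{8 \pi e^{- \frac{3 \sqrt{2} \left|{\omega}\right|}{2}} \sin{\left(\frac{3 \sqrt{2} \left|{\omega}\right|}{2} + \frac{\pi}{4} \right)}}{27}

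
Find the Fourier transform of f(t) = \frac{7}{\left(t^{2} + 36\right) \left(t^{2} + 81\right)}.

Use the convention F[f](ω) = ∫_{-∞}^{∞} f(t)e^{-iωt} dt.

F(ω) = \frac{7 \pi \left(3 e^{3 \left|{\omega}\right|} - 2\right) e^{- 9 \left|{\omega}\right|}}{810}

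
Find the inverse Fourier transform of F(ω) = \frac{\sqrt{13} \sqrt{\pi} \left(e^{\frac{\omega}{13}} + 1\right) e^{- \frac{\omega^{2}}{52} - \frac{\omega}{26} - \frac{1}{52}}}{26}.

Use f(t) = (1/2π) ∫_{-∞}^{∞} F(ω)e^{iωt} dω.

f(t) = e^{- 13 t^{2}} \cos{\left(t \right)}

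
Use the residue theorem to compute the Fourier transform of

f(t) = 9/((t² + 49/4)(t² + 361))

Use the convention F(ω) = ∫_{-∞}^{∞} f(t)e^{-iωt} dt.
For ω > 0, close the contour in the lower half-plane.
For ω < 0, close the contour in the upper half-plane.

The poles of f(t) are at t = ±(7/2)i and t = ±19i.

Let g(z) = f(z)e^{-iωz}; for large |z| the factor e^{-iωz} decays in the lower half-plane when ω > 0 and in the upper half-plane when ω < 0.

Case ω > 0 (lower half-plane, clockwise contour ⇒ F(ω) = -2πi·ΣRes):
  Res_{z = - \frac{7 i}{2}} g(z) = \frac{4 i e^{- \frac{7 \omega}{2}}}{1085}
  Res_{z = - 19 i} g(z) = - \frac{2 i e^{- 19 \omega}}{2945}
  F(ω) = -2πi·ΣRes = - \frac{4 \pi e^{- 19 \omega}}{2945} + \frac{8 \pi e^{- \frac{7 \omega}{2}}}{1085}

Case ω < 0 (upper half-plane, counterclockwise contour ⇒ F(ω) = +2πi·ΣRes):
  Res_{z = \frac{7 i}{2}} g(z) = - \frac{4 i e^{\frac{7 \omega}{2}}}{1085}
  Res_{z = 19 i} g(z) = \frac{2 i e^{19 \omega}}{2945}
  F(ω) = 2πi·ΣRes = \frac{4 \pi \left(38 e^{\frac{7 \omega}{2}} - 7 e^{19 \omega}\right)}{20615}

Both cases combine into a single formula in |ω|:

F(ω) = - \frac{4 \pi e^{- 19 \left|{\omega}\right|}}{2945} + \frac{8 \pi e^{- \frac{7 \left|{\omega}\right|}{2}}}{1085}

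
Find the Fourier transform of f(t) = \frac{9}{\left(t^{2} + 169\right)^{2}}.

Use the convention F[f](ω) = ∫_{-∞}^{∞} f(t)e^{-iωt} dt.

F(ω) = \frac{9 \pi \left(13 \left|{\omega}\right| + 1\right) e^{- 13 \left|{\omega}\right|}}{4394}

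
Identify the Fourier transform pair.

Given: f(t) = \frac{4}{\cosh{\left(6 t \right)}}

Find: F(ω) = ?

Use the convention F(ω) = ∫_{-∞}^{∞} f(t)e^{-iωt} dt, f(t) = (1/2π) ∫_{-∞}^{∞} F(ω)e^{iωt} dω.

F(ω) = \frac{2 \pi}{3 \cosh{\left(\frac{\pi \omega}{12} \right)}}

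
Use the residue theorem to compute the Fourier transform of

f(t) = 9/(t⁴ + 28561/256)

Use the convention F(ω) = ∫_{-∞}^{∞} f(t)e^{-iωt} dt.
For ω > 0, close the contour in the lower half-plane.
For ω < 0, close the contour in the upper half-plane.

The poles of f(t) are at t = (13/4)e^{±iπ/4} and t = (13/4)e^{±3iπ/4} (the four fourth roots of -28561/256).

Let g(z) = f(z)e^{-iωz}; for large |z| the factor e^{-iωz} decays in the lower half-plane when ω > 0 and in the upper half-plane when ω < 0.

Case ω > 0 (lower half-plane, clockwise contour ⇒ F(ω) = -2πi·ΣRes):
  Res_{z = - \frac{13 \sqrt{2}}{8} - \frac{13 \sqrt{2} i}{8}} g(z) = \frac{72 \sqrt{2} \left(1 + i\right) e^{\frac{13 \sqrt{2} \omega \left(-1 + i\right)}{8}}}{2197}
  Res_{z = \frac{13 \sqrt{2}}{8} - \frac{13 \sqrt{2} i}{8}} g(z) = \frac{72 \sqrt{2} \left(-1 + i\right) e^{- \frac{13 \sqrt{2} \omega \left(1 + i\right)}{8}}}{2197}
  F(ω) = -2πi·ΣRes = \frac{144 \sqrt{2} \pi \left(\left(1 - i\right) e^{\frac{13 \sqrt{2} i \omega}{4}} + 1 + i\right) e^{- \frac{13 \sqrt{2} \omega \left(1 + i\right)}{8}}}{2197} = \frac{576 \pi e^{- \frac{13 \sqrt{2} \omega}{8}} \sin{\left(\frac{13 \sqrt{2} \omega}{8} + \frac{\pi}{4} \right)}}{2197}

Case ω < 0 (upper half-plane, counterclockwise contour ⇒ F(ω) = +2πi·ΣRes):
  Res_{z = \frac{13 \sqrt{2}}{8} + \frac{13 \sqrt{2} i}{8}} g(z) = - \frac{72 \sqrt{2} \left(1 + i\right) e^{\frac{13 \sqrt{2} \omega \left(1 - i\right)}{8}}}{2197}
  Res_{z = - \frac{13 \sqrt{2}}{8} + \frac{13 \sqrt{2} i}{8}} g(z) = \frac{72 \sqrt{2} \left(1 - i\right) e^{\frac{13 \sqrt{2} \omega \left(1 + i\right)}{8}}}{2197}
  F(ω) = 2πi·ΣRes = - \frac{144 \sqrt{2} i \pi \left(\left(1 + i\right) e^{\frac{13 \sqrt{2} \omega \left(1 - i\right)}{8}} - \left(1 - i\right) e^{\frac{13 \sqrt{2} \omega \left(1 + i\right)}{8}}\right)}{2197} = \frac{576 \pi e^{\frac{13 \sqrt{2} \omega}{8}} \cos{\left(\frac{13 \sqrt{2} \omega}{8} + \frac{\pi}{4} \right)}}{2197}

Both cases combine into a single formula in |ω|:

F(ω) = \frac{576 \pi e^{- \frac{13 \sqrt{2} \left|{\omega}\right|}{8}} \sin{\left(\frac{13 \sqrt{2} \left|{\omega}\right|}{8} + \frac{\pi}{4} \right)}}{2197}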